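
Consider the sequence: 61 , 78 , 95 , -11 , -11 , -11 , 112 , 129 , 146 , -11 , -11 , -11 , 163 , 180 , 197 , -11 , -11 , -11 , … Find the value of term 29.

-11

Reading positions in blocks of 6 reveals the pattern AAABBB — 2 tracks woven together.
Subsequence A: 61, 78, 95, 112, 129, 146, 163, 180, 197 — arithmetic with common difference +17.
Subsequence B: -11, -11, -11, -11, -11, -11, -11, -11, -11 — always -11.
Position 29 → subsequence B, term 14 = -11.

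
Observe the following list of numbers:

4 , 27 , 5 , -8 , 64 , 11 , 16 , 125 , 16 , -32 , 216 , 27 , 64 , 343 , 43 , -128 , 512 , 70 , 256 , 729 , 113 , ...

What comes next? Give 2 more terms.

The terms cycle through 3 interleaved subsequences.
Track A = 4, -8, 16, -32, 64, -128, 256: a geometric progression (common ratio -2).
Track B = 27, 64, 125, 216, 343, 512, 729: consecutive cubes n³ from n = 3.
Track C = 5, 11, 16, 27, 43, 70, 113: a Fibonacci-like recurrence a_n = a_{n-1} + a_{n-2}.
Position 22 falls in track A as its term 8, giving -512.
Term 23 comes from track B (its 8th entry): 1000.

-512, 1000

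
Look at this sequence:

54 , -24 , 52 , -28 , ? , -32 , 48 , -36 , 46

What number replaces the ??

50

Taking every 2nd term gives 2 separate tracks.
Subsequence A = 54, 52, ?, 48, 46: linear: a_n = 56 − 2·n.
Subsequence B = -24, -28, -32, -36: arithmetic with common difference −4.
Subsequence A's pattern makes the blank 50.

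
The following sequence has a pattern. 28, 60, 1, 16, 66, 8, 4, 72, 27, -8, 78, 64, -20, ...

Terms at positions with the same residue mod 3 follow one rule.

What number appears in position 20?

Split by position mod 3: positions 1, 4, 7, … form one track, and each other residue class forms its own.
Track A: 28, 16, 4, -8, -20 (arithmetic, step −12).
Track B: 60, 66, 72, 78 (arithmetic with common difference +6).
Track C: 1, 8, 27, 64 (consecutive cubes n³ from n = 1).
Position 20 → track B, term 7 = 96.

96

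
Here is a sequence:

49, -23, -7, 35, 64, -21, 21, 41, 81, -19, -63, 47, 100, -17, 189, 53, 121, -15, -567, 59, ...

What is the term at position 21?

Split by position mod 4 into 4 tracks.
Subsequence A is 49, 64, 81, 100, 121, which is the squares 7², 8², 9², ….
Subsequence B is -23, -21, -19, -17, -15, which is arithmetic with common difference +2.
Subsequence C is -7, 21, -63, 189, -567, which is geometric with ratio -3.
Subsequence D is 35, 41, 47, 53, 59, which is arithmetic, step +6.
Position 21 falls in subsequence A as its term 6, giving 144.

144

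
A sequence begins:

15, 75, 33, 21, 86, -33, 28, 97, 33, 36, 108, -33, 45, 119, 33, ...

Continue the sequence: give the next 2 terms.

Split by position mod 3: positions 1, 4, 7, … form one track, and each other residue class forms its own.
Stream A: 15, 21, 28, 36, 45. Triangular numbers n(n+1)/2 for n = 5, 6, ….
Stream B: 75, 86, 97, 108, 119. Arithmetic with common difference +11.
Stream C: 33, -33, 33, -33, 33. Alternating ±33.
The 16th slot belongs to stream A; its 6th term is 55.
Position 17 → stream B, term 6 = 130.

55, 130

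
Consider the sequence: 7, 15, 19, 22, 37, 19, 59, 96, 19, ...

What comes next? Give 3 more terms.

Positions follow the repeating pattern AAB; grouping by letter gives 2 tracks.
Track A: 7, 15, 22, 37, 59, 96. A Fibonacci-like recurrence a_n = a_{n-1} + a_{n-2}.
Track B: 19, 19, 19. Constant 19.
Term 10 comes from track A (its 7th entry): 155.
Position 11 → track A, term 8 = 251.
The 12th slot belongs to track B; its 4th term is 19.

155, 251, 19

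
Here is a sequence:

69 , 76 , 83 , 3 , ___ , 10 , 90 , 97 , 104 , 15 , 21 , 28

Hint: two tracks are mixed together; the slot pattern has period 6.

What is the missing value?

The slot pattern repeats as AAABBB (period 6), so there are 2 interleaved tracks.
Track A is 69, 76, 83, 90, 97, 104, which is linear: a_n = 62 + 7·n.
Track B is 3, ?, 10, 15, 21, 28, which is triangular numbers n(n+1)/2 for n = 2, 3, ….
The gap is track B's term 2; the rule gives 6.

6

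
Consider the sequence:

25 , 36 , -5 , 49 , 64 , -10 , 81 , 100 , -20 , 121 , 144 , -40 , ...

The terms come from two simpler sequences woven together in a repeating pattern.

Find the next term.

169

Reading positions in blocks of 3 reveals the pattern AAB — 2 tracks woven together.
Track A: 25, 36, 49, 64, 81, 100, 121, 144. Perfect squares starting at 5².
Track B: -5, -10, -20, -40. Geometric with ratio 2.
Term 13 comes from track A (its 9th entry): 169.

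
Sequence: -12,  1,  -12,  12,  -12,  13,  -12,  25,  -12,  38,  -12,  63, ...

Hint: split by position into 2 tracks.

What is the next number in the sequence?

The terms cycle through 2 interleaved subsequences.
Subsequence A is -12, -12, -12, -12, -12, -12, which is constant -12.
Subsequence B is 1, 12, 13, 25, 38, 63, which is Fibonacci-style (each term is the sum of the two before it).
The 13th slot belongs to subsequence A; its 7th term is -12.

-12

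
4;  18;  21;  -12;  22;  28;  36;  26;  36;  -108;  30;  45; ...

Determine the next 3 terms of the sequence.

324, 34, 55

Taking every 3rd term gives 3 separate tracks.
Stream A is 4, -12, 36, -108, which is geometric, ×-3 each step.
Stream B is 18, 22, 26, 30, which is arithmetic, step +4.
Stream C is 21, 28, 36, 45, which is triangular numbers n(n+1)/2 for n = 6, 7, ….
Term 13 comes from stream A (its 5th entry): 324.
Position 14 falls in stream B as its term 5, giving 34.
The 15th slot belongs to stream C; its 5th term is 55.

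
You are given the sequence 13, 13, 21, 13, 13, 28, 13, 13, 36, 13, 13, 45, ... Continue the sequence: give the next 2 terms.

13, 13

Positions follow the repeating pattern AAB; grouping by letter gives 2 tracks.
Track A: 13, 13, 13, 13, 13, 13, 13, 13. Always 13.
Track B: 21, 28, 36, 45. Triangular numbers starting at T_6.
Position 13 falls in track A as its term 9, giving 13.
The 14th slot belongs to track A; its 10th term is 13.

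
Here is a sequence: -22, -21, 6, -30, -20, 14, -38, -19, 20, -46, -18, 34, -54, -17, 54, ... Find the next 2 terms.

-62, -16

Split by position mod 3 into 3 tracks.
Track A: -22, -30, -38, -46, -54. Arithmetic, step −8.
Track B: -21, -20, -19, -18, -17. Adding 1 each time.
Track C: 6, 14, 20, 34, 54. A Fibonacci-like recurrence a_n = a_{n-1} + a_{n-2}.
Term 16 comes from track A (its 6th entry): -62.
Position 17 falls in track B as its term 6, giving -16.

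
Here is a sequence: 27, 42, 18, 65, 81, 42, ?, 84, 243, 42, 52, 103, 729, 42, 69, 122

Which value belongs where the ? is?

Split by position mod 4: positions 1, 5, 9, … form one track, and each other residue class forms its own.
Track A is 27, 81, 243, 729, which is powers 3^3, 3^4, 3^5, ….
Track B is 42, 42, 42, 42, which is the constant sequence 42.
Track C is 18, ?, 52, 69, which is linear: a_n = 1 + 17·n.
Track D is 65, 84, 103, 122, which is arithmetic with common difference +19.
Filling track C at index 2 by its rule yields 35.

35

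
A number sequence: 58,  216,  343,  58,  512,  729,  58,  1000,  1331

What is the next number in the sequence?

Positions follow the repeating pattern ABB; grouping by letter gives 2 tracks.
Stream A: 58, 58, 58 (always 58).
Stream B: 216, 343, 512, 729, 1000, 1331 (consecutive cubes n³ from n = 6).
Term 10 comes from stream A (its 4th entry): 58.

58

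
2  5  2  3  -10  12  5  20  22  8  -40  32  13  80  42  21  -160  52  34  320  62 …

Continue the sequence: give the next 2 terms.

Read the sequence 3 terms at a time; column i is its own pattern.
Subsequence A: 2, 3, 5, 8, 13, 21, 34. A Fibonacci-like recurrence a_n = a_{n-1} + a_{n-2}.
Subsequence B: 5, -10, 20, -40, 80, -160, 320. Geometric with ratio -2.
Subsequence C: 2, 12, 22, 32, 42, 52, 62. Arithmetic, step +10.
Term 22 comes from subsequence A (its 8th entry): 55.
The 23rd slot belongs to subsequence B; its 8th term is -640.

55, -640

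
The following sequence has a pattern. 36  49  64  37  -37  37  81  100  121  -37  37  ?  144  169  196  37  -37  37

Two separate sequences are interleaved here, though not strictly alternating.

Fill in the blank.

Positions follow the repeating pattern AAABBB; grouping by letter gives 2 tracks.
Track A: 36, 49, 64, 81, 100, 121, 144, 169, 196 — consecutive squares n² from n = 6.
Track B: 37, -37, 37, -37, 37, ?, 37, -37, 37 — oscillating between 37 and -37.
Track B's pattern makes the blank -37.

-37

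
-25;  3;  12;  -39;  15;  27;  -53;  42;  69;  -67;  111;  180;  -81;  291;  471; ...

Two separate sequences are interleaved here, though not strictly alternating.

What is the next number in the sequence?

The slot pattern repeats as ABB (period 3), so there are 2 interleaved tracks.
Track A = -25, -39, -53, -67, -81: arithmetic with common difference −14.
Track B = 3, 12, 15, 27, 42, 69, 111, 180, 291, 471: Fibonacci-style (each term is the sum of the two before it).
Term 16 comes from track A (its 6th entry): -95.

-95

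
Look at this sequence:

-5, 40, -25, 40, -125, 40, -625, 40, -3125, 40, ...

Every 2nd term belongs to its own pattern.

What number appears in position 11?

Positions 1, 3, 5, … form one subsequence and positions 2, 4, 6, … form another.
Track A: -5, -25, -125, -625, -3125 (geometric with ratio 5).
Track B: 40, 40, 40, 40, 40 (constant 40).
Position 11 falls in track A as its term 6, giving -15625.

-15625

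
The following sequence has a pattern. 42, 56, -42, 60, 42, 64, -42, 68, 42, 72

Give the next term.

-42

Odd-indexed and even-indexed terms follow separate rules.
Track A is 42, -42, 42, -42, 42, which is alternating ±42.
Track B is 56, 60, 64, 68, 72, which is arithmetic with common difference +4.
The 11th slot belongs to track A; its 6th term is -42.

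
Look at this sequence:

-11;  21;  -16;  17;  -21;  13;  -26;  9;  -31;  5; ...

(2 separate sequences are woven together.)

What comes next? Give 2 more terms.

Positions 1, 3, 5, … form one subsequence and positions 2, 4, 6, … form another.
Track A = -11, -16, -21, -26, -31: linear: a_n = -6 − 5·n.
Track B = 21, 17, 13, 9, 5: subtracting 4 each time.
Position 11 falls in track A as its term 6, giving -36.
The 12th slot belongs to track B; its 6th term is 1.

-36, 1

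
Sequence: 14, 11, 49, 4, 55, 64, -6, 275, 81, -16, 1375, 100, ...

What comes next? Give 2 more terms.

-26, 6875

Split by position mod 3: positions 1, 4, 7, … form one track, and each other residue class forms its own.
Stream A: 14, 4, -6, -16 (subtracting 10 each time).
Stream B: 11, 55, 275, 1375 (multiplying by 5 each time).
Stream C: 49, 64, 81, 100 (consecutive squares n² from n = 7).
The 13th slot belongs to stream A; its 5th term is -26.
Position 14 → stream B, term 5 = 6875.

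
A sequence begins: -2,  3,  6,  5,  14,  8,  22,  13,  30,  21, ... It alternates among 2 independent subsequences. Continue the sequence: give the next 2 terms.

Positions 1, 3, 5, … form one subsequence and positions 2, 4, 6, … form another.
Track A: -2, 6, 14, 22, 30. Adding 8 each time.
Track B: 3, 5, 8, 13, 21. A Fibonacci-like recurrence a_n = a_{n-1} + a_{n-2}.
The 11th slot belongs to track A; its 6th term is 38.
Position 12 → track B, term 6 = 34.

38, 34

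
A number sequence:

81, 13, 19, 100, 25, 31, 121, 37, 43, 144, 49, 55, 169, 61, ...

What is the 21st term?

Positions follow the repeating pattern ABB; grouping by letter gives 2 tracks.
Stream A: 81, 100, 121, 144, 169 (perfect squares starting at 9²).
Stream B: 13, 19, 25, 31, 37, 43, 49, 55, 61 (arithmetic with common difference +6).
The 21st slot belongs to stream B; its 14th term is 91.

91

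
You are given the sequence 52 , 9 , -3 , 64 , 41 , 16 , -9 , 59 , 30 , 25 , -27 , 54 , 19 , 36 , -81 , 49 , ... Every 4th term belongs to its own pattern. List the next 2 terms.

8, 49

Split by position mod 4: positions 1, 5, 9, … form one track, and each other residue class forms its own.
Track A: 52, 41, 30, 19 (subtracting 11 each time).
Track B: 9, 16, 25, 36 (perfect squares starting at 3²).
Track C: -3, -9, -27, -81 (geometric, ×3 each step).
Track D: 64, 59, 54, 49 (linear: a_n = 69 − 5·n).
The 17th slot belongs to track A; its 5th term is 8.
Term 18 comes from track B (its 5th entry): 49.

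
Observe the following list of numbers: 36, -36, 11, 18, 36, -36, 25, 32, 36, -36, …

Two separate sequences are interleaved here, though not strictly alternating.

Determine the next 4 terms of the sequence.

Reading positions in blocks of 4 reveals the pattern AABB — 2 tracks woven together.
Subsequence A = 36, -36, 36, -36, 36, -36: alternating ±36.
Subsequence B = 11, 18, 25, 32: linear: a_n = 4 + 7·n.
Position 11 falls in subsequence B as its term 5, giving 39.
Position 12 falls in subsequence B as its term 6, giving 46.
Term 13 comes from subsequence A (its 7th entry): 36.
Term 14 comes from subsequence A (its 8th entry): -36.

39, 46, 36, -36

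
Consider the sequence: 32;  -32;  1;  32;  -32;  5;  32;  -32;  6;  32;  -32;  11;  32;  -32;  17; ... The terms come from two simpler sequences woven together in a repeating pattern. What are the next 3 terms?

Reading positions in blocks of 3 reveals the pattern AAB — 2 tracks woven together.
Subsequence A is 32, -32, 32, -32, 32, -32, 32, -32, 32, -32, which is alternating ±32.
Subsequence B is 1, 5, 6, 11, 17, which is each term equals the sum of the previous two.
Position 16 falls in subsequence A as its term 11, giving 32.
Position 17 falls in subsequence A as its term 12, giving -32.
The 18th slot belongs to subsequence B; its 6th term is 28.

32, -32, 28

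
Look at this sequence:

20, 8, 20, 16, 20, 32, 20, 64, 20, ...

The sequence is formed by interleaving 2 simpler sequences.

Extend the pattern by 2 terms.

The terms cycle through 2 interleaved subsequences.
Track A: 20, 20, 20, 20, 20 (the constant sequence 20).
Track B: 8, 16, 32, 64 (successive powers of 2).
The 10th slot belongs to track B; its 5th term is 128.
Position 11 → track A, term 6 = 20.

128, 20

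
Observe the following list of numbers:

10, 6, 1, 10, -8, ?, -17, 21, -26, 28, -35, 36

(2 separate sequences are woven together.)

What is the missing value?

Positions 1, 3, 5, … form one subsequence and positions 2, 4, 6, … form another.
Track A: 10, 1, -8, -17, -26, -35 (linear: a_n = 19 − 9·n).
Track B: 6, 10, ?, 21, 28, 36 (triangular numbers n(n+1)/2 for n = 3, 4, …).
The gap is track B's term 3; the rule gives 15.

15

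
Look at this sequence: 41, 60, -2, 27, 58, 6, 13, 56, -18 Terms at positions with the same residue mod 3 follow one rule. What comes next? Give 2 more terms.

Taking every 3rd term gives 3 separate tracks.
Subsequence A: 41, 27, 13 — arithmetic with common difference −14.
Subsequence B: 60, 58, 56 — arithmetic, step −2.
Subsequence C: -2, 6, -18 — geometric, ×-3 each step.
The 10th slot belongs to subsequence A; its 4th term is -1.
Position 11 falls in subsequence B as its term 4, giving 54.

-1, 54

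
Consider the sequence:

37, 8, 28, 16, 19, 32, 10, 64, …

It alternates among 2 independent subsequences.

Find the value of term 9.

1

Positions 1, 3, 5, … form one subsequence and positions 2, 4, 6, … form another.
Track A: 37, 28, 19, 10. Subtracting 9 each time.
Track B: 8, 16, 32, 64. Geometric, ×2 each step.
Position 9 falls in track A as its term 5, giving 1.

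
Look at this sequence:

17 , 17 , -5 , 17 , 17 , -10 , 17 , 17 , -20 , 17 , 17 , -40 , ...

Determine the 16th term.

Positions follow the repeating pattern AAB; grouping by letter gives 2 tracks.
Subsequence A: 17, 17, 17, 17, 17, 17, 17, 17 (constant 17).
Subsequence B: -5, -10, -20, -40 (a geometric progression (common ratio 2)).
Position 16 falls in subsequence A as its term 11, giving 17.

17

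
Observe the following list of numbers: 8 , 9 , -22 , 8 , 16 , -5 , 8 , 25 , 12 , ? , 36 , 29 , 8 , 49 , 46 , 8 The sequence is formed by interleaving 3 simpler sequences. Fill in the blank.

8

The terms cycle through 3 interleaved subsequences.
Subsequence A is 8, 8, 8, ?, 8, 8, which is constant 8.
Subsequence B is 9, 16, 25, 36, 49, which is the squares 3², 4², 5², ….
Subsequence C is -22, -5, 12, 29, 46, which is linear: a_n = -39 + 17·n.
So the missing entry in subsequence A is 8.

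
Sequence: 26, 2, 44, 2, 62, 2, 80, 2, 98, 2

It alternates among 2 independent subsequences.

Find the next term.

Positions 1, 3, 5, … form one subsequence and positions 2, 4, 6, … form another.
Track A is 26, 44, 62, 80, 98, which is arithmetic with common difference +18.
Track B is 2, 2, 2, 2, 2, which is always 2.
Term 11 comes from track A (its 6th entry): 116.

116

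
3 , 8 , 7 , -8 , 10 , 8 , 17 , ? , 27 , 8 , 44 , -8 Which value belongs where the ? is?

-8

Taking every 2nd term gives 2 separate tracks.
Stream A: 3, 7, 10, 17, 27, 44 (a Fibonacci-like recurrence a_n = a_{n-1} + a_{n-2}).
Stream B: 8, -8, 8, ?, 8, -8 (oscillating between 8 and -8).
The gap is stream B's term 4; the rule gives -8.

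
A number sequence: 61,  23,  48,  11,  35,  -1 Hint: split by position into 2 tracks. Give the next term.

Positions 1, 3, 5, … form one subsequence and positions 2, 4, 6, … form another.
Track A: 61, 48, 35 — arithmetic, step −13.
Track B: 23, 11, -1 — linear: a_n = 35 − 12·n.
The 7th slot belongs to track A; its 4th term is 22.

22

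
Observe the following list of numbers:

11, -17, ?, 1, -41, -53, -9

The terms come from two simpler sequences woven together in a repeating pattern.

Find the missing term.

Positions follow the repeating pattern ABB; grouping by letter gives 2 tracks.
Subsequence A: 11, 1, -9 (linear: a_n = 21 − 10·n).
Subsequence B: -17, ?, -41, -53 (arithmetic with common difference −12).
Filling subsequence B at index 2 by its rule yields -29.

-29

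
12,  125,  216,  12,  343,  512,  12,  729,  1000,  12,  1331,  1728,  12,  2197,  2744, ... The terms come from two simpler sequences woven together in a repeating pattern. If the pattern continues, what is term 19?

12

Reading positions in blocks of 3 reveals the pattern ABB — 2 tracks woven together.
Subsequence A = 12, 12, 12, 12, 12: the constant sequence 12.
Subsequence B = 125, 216, 343, 512, 729, 1000, 1331, 1728, 2197, 2744: the cubes 5³, 6³, 7³, ….
Position 19 falls in subsequence A as its term 7, giving 12.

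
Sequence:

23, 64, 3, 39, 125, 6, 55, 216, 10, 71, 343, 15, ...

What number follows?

87

The terms cycle through 3 interleaved subsequences.
Subsequence A: 23, 39, 55, 71 (linear: a_n = 7 + 16·n).
Subsequence B: 64, 125, 216, 343 (the cubes 4³, 5³, 6³, …).
Subsequence C: 3, 6, 10, 15 (triangular numbers n(n+1)/2 for n = 2, 3, …).
Term 13 comes from subsequence A (its 5th entry): 87.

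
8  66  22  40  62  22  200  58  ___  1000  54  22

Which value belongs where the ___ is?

Split by position mod 3 into 3 tracks.
Stream A is 8, 40, 200, 1000, which is a geometric progression (common ratio 5).
Stream B is 66, 62, 58, 54, which is arithmetic with common difference −4.
Stream C is 22, 22, ?, 22, which is constant 22.
The gap is stream C's term 3; the rule gives 22.

22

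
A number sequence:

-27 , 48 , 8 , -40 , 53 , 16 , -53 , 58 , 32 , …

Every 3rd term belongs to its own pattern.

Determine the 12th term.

Taking every 3rd term gives 3 separate tracks.
Subsequence A: -27, -40, -53 (linear: a_n = -14 − 13·n).
Subsequence B: 48, 53, 58 (linear: a_n = 43 + 5·n).
Subsequence C: 8, 16, 32 (powers 2^3, 2^4, 2^5, …).
Term 12 comes from subsequence C (its 4th entry): 64.

64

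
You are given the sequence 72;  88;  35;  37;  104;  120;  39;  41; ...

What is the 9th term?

The slot pattern repeats as AABB (period 4), so there are 2 interleaved tracks.
Stream A: 72, 88, 104, 120 (arithmetic with common difference +16).
Stream B: 35, 37, 39, 41 (arithmetic, step +2).
Term 9 comes from stream A (its 5th entry): 136.

136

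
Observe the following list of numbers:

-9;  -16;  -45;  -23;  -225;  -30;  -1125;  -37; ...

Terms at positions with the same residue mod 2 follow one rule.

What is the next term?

Odd-indexed and even-indexed terms follow separate rules.
Track A: -9, -45, -225, -1125 — multiplying by 5 each time.
Track B: -16, -23, -30, -37 — arithmetic with common difference −7.
The 9th slot belongs to track A; its 5th term is -5625.

-5625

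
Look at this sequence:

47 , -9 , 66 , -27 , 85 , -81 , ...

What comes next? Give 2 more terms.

The terms cycle through 2 interleaved subsequences.
Stream A: 47, 66, 85 — arithmetic, step +19.
Stream B: -9, -27, -81 — geometric, ×3 each step.
Position 7 → stream A, term 4 = 104.
Position 8 → stream B, term 4 = -243.

104, -243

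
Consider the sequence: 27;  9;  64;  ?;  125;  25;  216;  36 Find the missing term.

16

Positions 1, 3, 5, … form one subsequence and positions 2, 4, 6, … form another.
Subsequence A = 27, 64, 125, 216: consecutive cubes n³ from n = 3.
Subsequence B = 9, ?, 25, 36: consecutive squares n² from n = 3.
So the missing entry in subsequence B is 16.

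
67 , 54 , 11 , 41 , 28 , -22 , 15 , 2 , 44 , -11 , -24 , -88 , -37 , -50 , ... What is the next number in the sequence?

176

Positions follow the repeating pattern AAB; grouping by letter gives 2 tracks.
Stream A = 67, 54, 41, 28, 15, 2, -11, -24, -37, -50: arithmetic with common difference −13.
Stream B = 11, -22, 44, -88: multiplying by -2 each time.
Term 15 comes from stream B (its 5th entry): 176.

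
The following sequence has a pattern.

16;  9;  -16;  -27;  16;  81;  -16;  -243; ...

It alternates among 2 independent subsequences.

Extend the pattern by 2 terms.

Positions 1, 3, 5, … form one subsequence and positions 2, 4, 6, … form another.
Subsequence A: 16, -16, 16, -16. Oscillating between 16 and -16.
Subsequence B: 9, -27, 81, -243. Geometric with ratio -3.
Position 9 falls in subsequence A as its term 5, giving 16.
Position 10 falls in subsequence B as its term 5, giving 729.

16, 729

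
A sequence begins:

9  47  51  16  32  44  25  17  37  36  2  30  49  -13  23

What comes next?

64

Split by position mod 3: positions 1, 4, 7, … form one track, and each other residue class forms its own.
Subsequence A = 9, 16, 25, 36, 49: perfect squares starting at 3².
Subsequence B = 47, 32, 17, 2, -13: subtracting 15 each time.
Subsequence C = 51, 44, 37, 30, 23: arithmetic with common difference −7.
Term 16 comes from subsequence A (its 6th entry): 64.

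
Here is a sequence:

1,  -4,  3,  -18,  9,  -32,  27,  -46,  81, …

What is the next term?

-60

Positions 1, 3, 5, … form one subsequence and positions 2, 4, 6, … form another.
Subsequence A is 1, 3, 9, 27, 81, which is powers of 3.
Subsequence B is -4, -18, -32, -46, which is subtracting 14 each time.
Position 10 → subsequence B, term 5 = -60.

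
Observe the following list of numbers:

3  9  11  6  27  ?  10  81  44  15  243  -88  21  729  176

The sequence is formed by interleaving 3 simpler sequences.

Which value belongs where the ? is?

-22

Taking every 3rd term gives 3 separate tracks.
Subsequence A: 3, 6, 10, 15, 21 (triangular numbers starting at T_2).
Subsequence B: 9, 27, 81, 243, 729 (successive powers of 3).
Subsequence C: 11, ?, 44, -88, 176 (geometric, ×-2 each step).
Filling subsequence C at index 2 by its rule yields -22.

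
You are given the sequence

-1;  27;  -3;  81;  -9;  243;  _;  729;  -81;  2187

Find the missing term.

Odd-indexed and even-indexed terms follow separate rules.
Stream A = -1, -3, -9, ?, -81: a geometric progression (common ratio 3).
Stream B = 27, 81, 243, 729, 2187: powers 3^3, 3^4, 3^5, ….
So the missing entry in stream A is -27.

-27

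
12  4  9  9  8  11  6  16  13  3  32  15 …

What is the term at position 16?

Split by position mod 3: positions 1, 4, 7, … form one track, and each other residue class forms its own.
Track A is 12, 9, 6, 3, which is subtracting 3 each time.
Track B is 4, 8, 16, 32, which is powers of 2.
Track C is 9, 11, 13, 15, which is adding 2 each time.
Position 16 falls in track A as its term 6, giving -3.

-3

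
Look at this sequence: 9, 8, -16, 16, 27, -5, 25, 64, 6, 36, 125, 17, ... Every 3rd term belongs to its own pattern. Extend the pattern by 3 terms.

49, 216, 28

Taking every 3rd term gives 3 separate tracks.
Track A: 9, 16, 25, 36 (consecutive squares n² from n = 3).
Track B: 8, 27, 64, 125 (the cubes 2³, 3³, 4³, …).
Track C: -16, -5, 6, 17 (linear: a_n = -27 + 11·n).
Position 13 → track A, term 5 = 49.
Position 14 → track B, term 5 = 216.
Term 15 comes from track C (its 5th entry): 28.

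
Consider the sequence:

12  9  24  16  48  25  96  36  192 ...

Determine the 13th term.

768

Odd-indexed and even-indexed terms follow separate rules.
Track A: 12, 24, 48, 96, 192 (multiplying by 2 each time).
Track B: 9, 16, 25, 36 (the squares 3², 4², 5², …).
Position 13 falls in track A as its term 7, giving 768.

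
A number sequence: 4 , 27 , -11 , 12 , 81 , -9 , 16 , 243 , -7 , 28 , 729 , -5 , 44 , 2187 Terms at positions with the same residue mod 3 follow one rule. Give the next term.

Taking every 3rd term gives 3 separate tracks.
Track A = 4, 12, 16, 28, 44: Fibonacci-style (each term is the sum of the two before it).
Track B = 27, 81, 243, 729, 2187: successive powers of 3.
Track C = -11, -9, -7, -5: adding 2 each time.
Position 15 → track C, term 5 = -3.

-3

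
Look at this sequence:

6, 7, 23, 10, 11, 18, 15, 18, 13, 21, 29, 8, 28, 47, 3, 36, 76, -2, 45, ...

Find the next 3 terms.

Read the sequence 3 terms at a time; column i is its own pattern.
Track A: 6, 10, 15, 21, 28, 36, 45 — triangular numbers n(n+1)/2 for n = 3, 4, ….
Track B: 7, 11, 18, 29, 47, 76 — a Fibonacci-like recurrence a_n = a_{n-1} + a_{n-2}.
Track C: 23, 18, 13, 8, 3, -2 — subtracting 5 each time.
Position 20 falls in track B as its term 7, giving 123.
Term 21 comes from track C (its 7th entry): -7.
Term 22 comes from track A (its 8th entry): 55.

123, -7, 55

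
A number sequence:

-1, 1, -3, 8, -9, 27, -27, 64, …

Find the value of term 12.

216

Odd-indexed and even-indexed terms follow separate rules.
Track A is -1, -3, -9, -27, which is geometric with ratio 3.
Track B is 1, 8, 27, 64, which is consecutive cubes n³ from n = 1.
Position 12 → track B, term 6 = 216.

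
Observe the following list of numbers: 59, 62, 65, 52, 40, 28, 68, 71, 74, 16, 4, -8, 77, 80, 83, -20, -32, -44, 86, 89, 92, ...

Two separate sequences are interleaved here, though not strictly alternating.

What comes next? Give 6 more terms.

Reading positions in blocks of 6 reveals the pattern AAABBB — 2 tracks woven together.
Stream A = 59, 62, 65, 68, 71, 74, 77, 80, 83, 86, 89, 92: arithmetic with common difference +3.
Stream B = 52, 40, 28, 16, 4, -8, -20, -32, -44: arithmetic with common difference −12.
Position 22 → stream B, term 10 = -56.
Position 23 falls in stream B as its term 11, giving -68.
Position 24 falls in stream B as its term 12, giving -80.
Term 25 comes from stream A (its 13th entry): 95.
Position 26 falls in stream A as its term 14, giving 98.
Position 27 → stream A, term 15 = 101.

-56, -68, -80, 95, 98, 101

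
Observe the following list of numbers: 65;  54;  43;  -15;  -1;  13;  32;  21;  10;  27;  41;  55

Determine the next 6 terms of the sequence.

Positions follow the repeating pattern AAABBB; grouping by letter gives 2 tracks.
Track A is 65, 54, 43, 32, 21, 10, which is subtracting 11 each time.
Track B is -15, -1, 13, 27, 41, 55, which is arithmetic, step +14.
Term 13 comes from track A (its 7th entry): -1.
Term 14 comes from track A (its 8th entry): -12.
The 15th slot belongs to track A; its 9th term is -23.
Position 16 → track B, term 7 = 69.
Term 17 comes from track B (its 8th entry): 83.
Term 18 comes from track B (its 9th entry): 97.

-1, -12, -23, 69, 83, 97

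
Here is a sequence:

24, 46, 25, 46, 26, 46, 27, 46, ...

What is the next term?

Odd-indexed and even-indexed terms follow separate rules.
Subsequence A: 24, 25, 26, 27. Arithmetic with common difference +1.
Subsequence B: 46, 46, 46, 46. Always 46.
Position 9 → subsequence A, term 5 = 28.

28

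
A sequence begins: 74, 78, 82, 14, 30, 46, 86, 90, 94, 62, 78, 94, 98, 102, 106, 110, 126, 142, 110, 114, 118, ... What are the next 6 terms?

Positions follow the repeating pattern AAABBB; grouping by letter gives 2 tracks.
Stream A = 74, 78, 82, 86, 90, 94, 98, 102, 106, 110, 114, 118: arithmetic with common difference +4.
Stream B = 14, 30, 46, 62, 78, 94, 110, 126, 142: arithmetic, step +16.
Term 22 comes from stream B (its 10th entry): 158.
Term 23 comes from stream B (its 11th entry): 174.
Position 24 falls in stream B as its term 12, giving 190.
The 25th slot belongs to stream A; its 13th term is 122.
Term 26 comes from stream A (its 14th entry): 126.
Position 27 falls in stream A as its term 15, giving 130.

158, 174, 190, 122, 126, 130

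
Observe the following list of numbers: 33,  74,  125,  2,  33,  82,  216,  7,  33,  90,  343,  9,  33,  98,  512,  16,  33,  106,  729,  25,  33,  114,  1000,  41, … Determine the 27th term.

The terms cycle through 4 interleaved subsequences.
Track A: 33, 33, 33, 33, 33, 33 (always 33).
Track B: 74, 82, 90, 98, 106, 114 (arithmetic, step +8).
Track C: 125, 216, 343, 512, 729, 1000 (consecutive cubes n³ from n = 5).
Track D: 2, 7, 9, 16, 25, 41 (Fibonacci-style (each term is the sum of the two before it)).
Position 27 → track C, term 7 = 1331.

1331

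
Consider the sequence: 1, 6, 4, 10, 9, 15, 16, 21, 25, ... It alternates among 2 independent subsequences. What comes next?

28

Taking every 2nd term gives 2 separate tracks.
Stream A is 1, 4, 9, 16, 25, which is consecutive squares n² from n = 1.
Stream B is 6, 10, 15, 21, which is triangular numbers starting at T_3.
Position 10 falls in stream B as its term 5, giving 28.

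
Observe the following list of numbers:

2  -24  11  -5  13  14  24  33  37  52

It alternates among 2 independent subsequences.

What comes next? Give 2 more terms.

61, 71

Taking every 2nd term gives 2 separate tracks.
Track A = 2, 11, 13, 24, 37: a Fibonacci-like recurrence a_n = a_{n-1} + a_{n-2}.
Track B = -24, -5, 14, 33, 52: adding 19 each time.
Position 11 falls in track A as its term 6, giving 61.
Term 12 comes from track B (its 6th entry): 71.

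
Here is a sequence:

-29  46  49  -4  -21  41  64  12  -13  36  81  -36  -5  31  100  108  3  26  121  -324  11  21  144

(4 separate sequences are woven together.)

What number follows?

972

Read the sequence 4 terms at a time; column i is its own pattern.
Track A: -29, -21, -13, -5, 3, 11 — arithmetic with common difference +8.
Track B: 46, 41, 36, 31, 26, 21 — arithmetic, step −5.
Track C: 49, 64, 81, 100, 121, 144 — the squares 7², 8², 9², ….
Track D: -4, 12, -36, 108, -324 — geometric, ×-3 each step.
Position 24 falls in track D as its term 6, giving 972.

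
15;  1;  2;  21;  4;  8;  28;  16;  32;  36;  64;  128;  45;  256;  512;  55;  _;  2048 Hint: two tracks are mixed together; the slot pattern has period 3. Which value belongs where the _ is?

Positions follow the repeating pattern ABB; grouping by letter gives 2 tracks.
Track A is 15, 21, 28, 36, 45, 55, which is triangular numbers n(n+1)/2 for n = 5, 6, ….
Track B is 1, 2, 4, 8, 16, 32, 64, 128, 256, 512, ?, 2048, which is multiplying by 2 each time.
Track B's pattern makes the blank 1024.

1024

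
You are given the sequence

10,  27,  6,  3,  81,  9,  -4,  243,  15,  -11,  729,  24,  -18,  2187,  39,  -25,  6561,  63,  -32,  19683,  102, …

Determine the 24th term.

Taking every 3rd term gives 3 separate tracks.
Track A is 10, 3, -4, -11, -18, -25, -32, which is arithmetic, step −7.
Track B is 27, 81, 243, 729, 2187, 6561, 19683, which is powers 3^3, 3^4, 3^5, ….
Track C is 6, 9, 15, 24, 39, 63, 102, which is a Fibonacci-like recurrence a_n = a_{n-1} + a_{n-2}.
The 24th slot belongs to track C; its 8th term is 165.

165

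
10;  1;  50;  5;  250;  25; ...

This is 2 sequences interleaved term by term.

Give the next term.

1250

Taking every 2nd term gives 2 separate tracks.
Track A: 10, 50, 250 (multiplying by 5 each time).
Track B: 1, 5, 25 (successive powers of 5).
The 7th slot belongs to track A; its 4th term is 1250.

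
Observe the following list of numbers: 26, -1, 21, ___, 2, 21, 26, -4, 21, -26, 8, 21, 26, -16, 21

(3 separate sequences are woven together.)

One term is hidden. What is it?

Taking every 3rd term gives 3 separate tracks.
Stream A: 26, ?, 26, -26, 26 (alternating ±26).
Stream B: -1, 2, -4, 8, -16 (geometric, ×-2 each step).
Stream C: 21, 21, 21, 21, 21 (always 21).
Filling stream A at index 2 by its rule yields -26.

-26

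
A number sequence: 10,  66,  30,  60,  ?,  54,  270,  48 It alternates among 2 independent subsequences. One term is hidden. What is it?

90

Odd-indexed and even-indexed terms follow separate rules.
Subsequence A = 10, 30, ?, 270: multiplying by 3 each time.
Subsequence B = 66, 60, 54, 48: arithmetic, step −6.
So the missing entry in subsequence A is 90.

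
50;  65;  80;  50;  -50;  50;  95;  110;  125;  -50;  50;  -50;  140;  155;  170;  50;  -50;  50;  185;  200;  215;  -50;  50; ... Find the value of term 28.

Positions follow the repeating pattern AAABBB; grouping by letter gives 2 tracks.
Track A = 50, 65, 80, 95, 110, 125, 140, 155, 170, 185, 200, 215: adding 15 each time.
Track B = 50, -50, 50, -50, 50, -50, 50, -50, 50, -50, 50: oscillating between 50 and -50.
The 28th slot belongs to track B; its 13th term is 50.

50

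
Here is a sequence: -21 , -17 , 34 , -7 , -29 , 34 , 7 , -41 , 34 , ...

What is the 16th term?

Read the sequence 3 terms at a time; column i is its own pattern.
Track A: -21, -7, 7. Arithmetic, step +14.
Track B: -17, -29, -41. Linear: a_n = -5 − 12·n.
Track C: 34, 34, 34. The constant sequence 34.
The 16th slot belongs to track A; its 6th term is 49.

49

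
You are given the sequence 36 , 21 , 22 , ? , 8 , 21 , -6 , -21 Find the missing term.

The terms cycle through 2 interleaved subsequences.
Stream A is 36, 22, 8, -6, which is subtracting 14 each time.
Stream B is 21, ?, 21, -21, which is the oscillation 21·(−1)^(n+1).
Stream B's pattern makes the blank -21.

-21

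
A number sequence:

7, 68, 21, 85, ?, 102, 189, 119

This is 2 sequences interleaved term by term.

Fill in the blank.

63

Taking every 2nd term gives 2 separate tracks.
Track A = 7, 21, ?, 189: a geometric progression (common ratio 3).
Track B = 68, 85, 102, 119: linear: a_n = 51 + 17·n.
Track A's pattern makes the blank 63.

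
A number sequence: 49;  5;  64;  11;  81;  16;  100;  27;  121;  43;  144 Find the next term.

The terms cycle through 2 interleaved subsequences.
Subsequence A: 49, 64, 81, 100, 121, 144 (the squares 7², 8², 9², …).
Subsequence B: 5, 11, 16, 27, 43 (Fibonacci-style (each term is the sum of the two before it)).
Position 12 falls in subsequence B as its term 6, giving 70.

70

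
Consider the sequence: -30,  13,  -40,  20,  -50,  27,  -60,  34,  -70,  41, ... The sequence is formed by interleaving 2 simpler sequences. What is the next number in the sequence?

-80

Odd-indexed and even-indexed terms follow separate rules.
Subsequence A: -30, -40, -50, -60, -70. Arithmetic, step −10.
Subsequence B: 13, 20, 27, 34, 41. Arithmetic, step +7.
Position 11 falls in subsequence A as its term 6, giving -80.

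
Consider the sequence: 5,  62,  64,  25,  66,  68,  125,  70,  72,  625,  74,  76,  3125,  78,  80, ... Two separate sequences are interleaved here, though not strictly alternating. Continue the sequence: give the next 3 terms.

Reading positions in blocks of 3 reveals the pattern ABB — 2 tracks woven together.
Stream A: 5, 25, 125, 625, 3125 (powers of 5).
Stream B: 62, 64, 66, 68, 70, 72, 74, 76, 78, 80 (arithmetic, step +2).
Position 16 falls in stream A as its term 6, giving 15625.
The 17th slot belongs to stream B; its 11th term is 82.
Term 18 comes from stream B (its 12th entry): 84.

15625, 82, 84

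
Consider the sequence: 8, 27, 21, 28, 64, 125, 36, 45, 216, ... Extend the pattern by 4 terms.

Reading positions in blocks of 4 reveals the pattern AABB — 2 tracks woven together.
Track A: 8, 27, 64, 125, 216. The cubes 2³, 3³, 4³, ….
Track B: 21, 28, 36, 45. Triangular numbers n(n+1)/2 for n = 6, 7, ….
Position 10 → track A, term 6 = 343.
Position 11 falls in track B as its term 5, giving 55.
Position 12 → track B, term 6 = 66.
The 13th slot belongs to track A; its 7th term is 512.

343, 55, 66, 512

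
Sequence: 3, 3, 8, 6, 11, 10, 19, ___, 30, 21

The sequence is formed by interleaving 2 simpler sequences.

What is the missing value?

15

Positions 1, 3, 5, … form one subsequence and positions 2, 4, 6, … form another.
Track A: 3, 8, 11, 19, 30 (a Fibonacci-like recurrence a_n = a_{n-1} + a_{n-2}).
Track B: 3, 6, 10, ?, 21 (triangular numbers n(n+1)/2 for n = 2, 3, …).
So the missing entry in track B is 15.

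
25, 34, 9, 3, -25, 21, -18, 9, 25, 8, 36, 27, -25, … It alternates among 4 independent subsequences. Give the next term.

Taking every 4th term gives 4 separate tracks.
Track A: 25, -25, 25, -25. Alternating ±25.
Track B: 34, 21, 8. Arithmetic with common difference −13.
Track C: 9, -18, 36. A geometric progression (common ratio -2).
Track D: 3, 9, 27. Powers of 3.
The 14th slot belongs to track B; its 4th term is -5.

-5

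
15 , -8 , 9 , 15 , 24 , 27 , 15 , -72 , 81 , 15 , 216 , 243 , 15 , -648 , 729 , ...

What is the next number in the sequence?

Read the sequence 3 terms at a time; column i is its own pattern.
Track A: 15, 15, 15, 15, 15 — always 15.
Track B: -8, 24, -72, 216, -648 — geometric with ratio -3.
Track C: 9, 27, 81, 243, 729 — powers of 3.
Position 16 → track A, term 6 = 15.

15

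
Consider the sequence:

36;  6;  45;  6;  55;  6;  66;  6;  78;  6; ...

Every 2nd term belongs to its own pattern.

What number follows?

91

Odd-indexed and even-indexed terms follow separate rules.
Track A: 36, 45, 55, 66, 78 (triangular numbers starting at T_8).
Track B: 6, 6, 6, 6, 6 (constant 6).
Position 11 falls in track A as its term 6, giving 91.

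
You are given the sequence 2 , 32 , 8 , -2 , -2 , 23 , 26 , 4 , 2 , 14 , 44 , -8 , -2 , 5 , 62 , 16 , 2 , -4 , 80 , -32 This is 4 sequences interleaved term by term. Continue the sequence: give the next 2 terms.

-2, -13

Taking every 4th term gives 4 separate tracks.
Track A: 2, -2, 2, -2, 2. The oscillation 2·(−1)^(n+1).
Track B: 32, 23, 14, 5, -4. Subtracting 9 each time.
Track C: 8, 26, 44, 62, 80. Arithmetic with common difference +18.
Track D: -2, 4, -8, 16, -32. A geometric progression (common ratio -2).
Position 21 falls in track A as its term 6, giving -2.
Position 22 falls in track B as its term 6, giving -13.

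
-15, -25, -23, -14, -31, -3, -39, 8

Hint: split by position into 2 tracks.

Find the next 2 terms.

-47, 19

Positions 1, 3, 5, … form one subsequence and positions 2, 4, 6, … form another.
Stream A: -15, -23, -31, -39 (linear: a_n = -7 − 8·n).
Stream B: -25, -14, -3, 8 (adding 11 each time).
The 9th slot belongs to stream A; its 5th term is -47.
Position 10 → stream B, term 5 = 19.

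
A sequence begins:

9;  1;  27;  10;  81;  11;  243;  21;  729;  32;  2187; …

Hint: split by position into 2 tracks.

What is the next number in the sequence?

The terms cycle through 2 interleaved subsequences.
Stream A: 9, 27, 81, 243, 729, 2187 (powers of 3).
Stream B: 1, 10, 11, 21, 32 (each term equals the sum of the previous two).
Position 12 → stream B, term 6 = 53.

53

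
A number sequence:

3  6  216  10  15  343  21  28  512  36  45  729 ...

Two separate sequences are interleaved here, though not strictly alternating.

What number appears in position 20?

120

The slot pattern repeats as AAB (period 3), so there are 2 interleaved tracks.
Track A is 3, 6, 10, 15, 21, 28, 36, 45, which is triangular numbers n(n+1)/2 for n = 2, 3, ….
Track B is 216, 343, 512, 729, which is consecutive cubes n³ from n = 6.
Term 20 comes from track A (its 14th entry): 120.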